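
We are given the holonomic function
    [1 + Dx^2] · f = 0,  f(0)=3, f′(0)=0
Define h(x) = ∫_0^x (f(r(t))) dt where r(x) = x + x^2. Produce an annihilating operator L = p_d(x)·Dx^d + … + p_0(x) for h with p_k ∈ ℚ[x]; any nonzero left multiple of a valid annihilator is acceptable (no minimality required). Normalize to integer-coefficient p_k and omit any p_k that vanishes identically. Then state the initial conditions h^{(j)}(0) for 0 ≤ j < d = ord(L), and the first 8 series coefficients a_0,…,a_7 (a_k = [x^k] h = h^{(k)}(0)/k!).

L = (1 + 6·x + 12·x^2 + 8·x^3)·Dx - 2·Dx^2 + (1 + 2·x)·Dx^3  (order 3).
h: a_k = 0, 3, 0, -1/2, -3/4, -11/40, 1/12, 179/1680, …
ICs: h(0) = 0, h′(0) = 3, h′′(0) = 0.

f: a_k = 3, 0, -3/2, 0, 1/8, 0, -1/240, 0, …
Substitute x→r, Dx→(1/r')Dx; clear ⇒ L₀.
h=∫h₀ ⇒ L = L₀·Dx.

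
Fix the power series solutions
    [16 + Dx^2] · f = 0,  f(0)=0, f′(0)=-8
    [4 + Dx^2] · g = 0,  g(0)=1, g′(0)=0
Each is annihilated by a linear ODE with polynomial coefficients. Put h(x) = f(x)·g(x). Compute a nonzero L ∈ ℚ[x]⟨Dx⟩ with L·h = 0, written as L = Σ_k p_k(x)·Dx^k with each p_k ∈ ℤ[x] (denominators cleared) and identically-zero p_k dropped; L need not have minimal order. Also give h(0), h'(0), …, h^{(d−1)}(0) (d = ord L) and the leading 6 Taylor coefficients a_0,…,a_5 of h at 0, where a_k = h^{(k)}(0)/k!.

L = 144 + 40·Dx^2 + Dx^4  (order 4).
h: a_k = 0, -8, 0, 112/3, 0, -976/15, …
ICs: h(0) = 0, h′(0) = -8, h′′(0) = 0, h′′′(0) = 224.

f: a_k = 0, -8, 0, 64/3, 0, -256/15, …
g: a_k = 1, 0, -2, 0, 2/3, 0, …
L₀ := L_f ⊗_s L_g (sym. prod.), ord ≤ 4.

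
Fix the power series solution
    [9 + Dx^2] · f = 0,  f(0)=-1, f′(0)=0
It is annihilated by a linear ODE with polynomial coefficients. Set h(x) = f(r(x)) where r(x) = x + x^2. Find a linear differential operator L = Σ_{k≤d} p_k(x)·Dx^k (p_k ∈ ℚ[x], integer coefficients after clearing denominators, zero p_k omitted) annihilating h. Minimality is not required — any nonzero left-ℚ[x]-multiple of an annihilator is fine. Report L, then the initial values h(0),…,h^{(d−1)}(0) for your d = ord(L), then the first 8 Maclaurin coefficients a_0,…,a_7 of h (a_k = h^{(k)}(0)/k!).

f: a_k = -1, 0, 9/2, 0, -27/8, 0, 81/80, 0, …
Substitute x→r, Dx→(1/r')Dx; clear ⇒ L₀.
L = (9 + 54·x + 108·x^2 + 72·x^3) - 2·Dx + (1 + 2·x)·Dx^2  (order 2).
h: a_k = -1, 0, 9/2, 9, 9/8, -27/2, -1539/80, -297/40, …
ICs: h(0) = -1, h′(0) = 0.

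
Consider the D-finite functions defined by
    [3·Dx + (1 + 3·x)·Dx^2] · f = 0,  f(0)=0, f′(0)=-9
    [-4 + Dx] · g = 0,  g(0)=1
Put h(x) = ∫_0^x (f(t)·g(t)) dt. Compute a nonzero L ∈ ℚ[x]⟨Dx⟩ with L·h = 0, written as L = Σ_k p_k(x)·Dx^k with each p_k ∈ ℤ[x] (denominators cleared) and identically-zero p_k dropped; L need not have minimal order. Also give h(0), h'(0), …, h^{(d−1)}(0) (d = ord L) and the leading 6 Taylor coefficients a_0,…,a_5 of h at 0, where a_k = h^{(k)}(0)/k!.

L = (4 + 48·x)·Dx + (-5 - 24·x)·Dx^2 + (1 + 3·x)·Dx^3  (order 3).
h: a_k = 0, 0, -9/2, -15/2, -45/4, -141/20, …
ICs: h(0) = 0, h′(0) = 0, h′′(0) = -9.

f: a_k = 0, -9, 27/2, -27, 243/4, -729/5, …
g: a_k = 1, 4, 8, 32/3, 32/3, 128/15, …
f·g: L₀ = L_f ⊗_s L_g, ord ≤ 2·1.
h=∫h₀ ⇒ L = L₀·Dx.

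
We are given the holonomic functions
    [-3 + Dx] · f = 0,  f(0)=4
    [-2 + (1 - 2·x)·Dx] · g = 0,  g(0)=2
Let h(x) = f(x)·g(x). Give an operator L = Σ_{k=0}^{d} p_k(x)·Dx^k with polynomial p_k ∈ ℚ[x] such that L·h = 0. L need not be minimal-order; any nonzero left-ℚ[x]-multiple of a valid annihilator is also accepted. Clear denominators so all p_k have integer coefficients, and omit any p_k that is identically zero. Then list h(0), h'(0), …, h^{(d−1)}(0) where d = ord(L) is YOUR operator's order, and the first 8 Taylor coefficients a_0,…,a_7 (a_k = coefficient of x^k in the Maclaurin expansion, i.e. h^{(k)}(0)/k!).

f: a_k = 4, 12, 18, 18, 27/2, 81/10, 81/20, 243/140, …
g: a_k = 2, 4, 8, 16, 32, 64, 128, 256, …
L₀ := L_f ⊗_s L_g (sym. prod.), ord ≤ 1.
L = (5 - 6·x) + (-1 + 2·x)·Dx  (order 1).
h: a_k = 8, 40, 116, 268, 563, 5711/5, 4585/2, 321193/70, …
ICs: h(0) = 8.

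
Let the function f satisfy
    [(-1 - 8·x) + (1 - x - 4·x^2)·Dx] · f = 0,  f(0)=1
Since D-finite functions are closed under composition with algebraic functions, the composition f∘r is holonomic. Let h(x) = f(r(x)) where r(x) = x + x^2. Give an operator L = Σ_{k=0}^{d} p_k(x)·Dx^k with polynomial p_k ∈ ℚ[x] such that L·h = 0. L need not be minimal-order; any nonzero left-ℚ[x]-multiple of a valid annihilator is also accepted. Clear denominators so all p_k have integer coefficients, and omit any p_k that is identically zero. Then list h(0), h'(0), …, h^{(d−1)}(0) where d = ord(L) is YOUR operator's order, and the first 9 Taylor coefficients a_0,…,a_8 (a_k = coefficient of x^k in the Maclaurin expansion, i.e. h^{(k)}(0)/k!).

f: a_k = 1, 1, 5, 9, 29, 65, 181, 441, 1165, …
f∘r: x↦r, Dx↦Dx/r' in L_f ⇒ L₀.
L = (1 + 10·x + 24·x^2 + 16·x^3) + (-1 + x + 5·x^2 + 8·x^3 + 4·x^4)·Dx  (order 1).
h: a_k = 1, 1, 6, 19, 61, 208, 689, 2293, 7646, …
ICs: h(0) = 1.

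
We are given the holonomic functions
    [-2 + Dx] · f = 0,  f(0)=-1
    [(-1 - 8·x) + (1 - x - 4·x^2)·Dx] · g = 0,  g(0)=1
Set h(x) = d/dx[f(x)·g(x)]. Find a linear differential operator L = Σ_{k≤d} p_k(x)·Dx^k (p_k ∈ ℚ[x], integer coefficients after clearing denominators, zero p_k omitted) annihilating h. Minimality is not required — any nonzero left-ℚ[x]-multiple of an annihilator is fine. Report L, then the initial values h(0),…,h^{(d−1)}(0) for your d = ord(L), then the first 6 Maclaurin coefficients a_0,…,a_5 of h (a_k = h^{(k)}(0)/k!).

f: a_k = -1, -2, -2, -4/3, -2/3, -4/15, …
g: a_k = 1, 1, 5, 9, 29, 65, …
f·g: L₀ = L_f ⊗_s L_g, ord ≤ 1·1.
Derive L from L₀ (diff closure).
L = (18 + 44·x + 20·x^2 - 96·x^3 + 64·x^4) + (-3 - 3·x + 26·x^2 + 16·x^3 - 32·x^4)·Dx  (order 1).
h: a_k = -3, -18, -67, -236, -743, -34622/15, …
ICs: h(0) = -3.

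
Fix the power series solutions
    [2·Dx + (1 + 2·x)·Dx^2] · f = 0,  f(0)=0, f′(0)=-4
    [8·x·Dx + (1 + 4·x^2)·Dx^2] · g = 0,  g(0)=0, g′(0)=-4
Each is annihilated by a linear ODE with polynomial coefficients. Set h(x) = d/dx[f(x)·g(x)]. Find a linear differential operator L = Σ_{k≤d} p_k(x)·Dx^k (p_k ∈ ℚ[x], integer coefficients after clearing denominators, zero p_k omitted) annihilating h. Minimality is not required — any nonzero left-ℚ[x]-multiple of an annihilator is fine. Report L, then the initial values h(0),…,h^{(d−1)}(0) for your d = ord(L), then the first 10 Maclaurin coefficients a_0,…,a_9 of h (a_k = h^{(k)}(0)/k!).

L = (192 + 704·x + 2560·x^2 + 9984·x^3 + 15360·x^4 + 13312·x^5 + 4096·x^7) + (72 + 992·x + 4928·x^2 + 15488·x^3 + 34816·x^4 + 47616·x^5 + 35840·x^6 + 6144·x^7 + 14336·x^8)·Dx + (24 + 256·x + 1536·x^2 + 4992·x^3 + 11520·x^4 + 19968·x^5 + 24576·x^6 + 18432·x^7 + 6144·x^8 + 8192·x^9)·Dx^2 + (5 + 36·x + 148·x^2 + 448·x^3 + 1056·x^4 + 1920·x^5 + 2688·x^6 + 3072·x^7 + 2304·x^8 + 1024·x^9 + 1024·x^10)·Dx^3  (order 3).
h: a_k = 0, 32, -48, 0, -160/3, 6656/15, -9856/15, 0, -30976/35, 2154496/315, …
ICs: h(0) = 0, h′(0) = 32, h′′(0) = -96.

f: a_k = 0, -4, 4, -16/3, 8, -64/5, 64/3, -256/7, 64, -1024/9, …
g: a_k = 0, -4, 0, 16/3, 0, -64/5, 0, 256/7, 0, -1024/9, …
h₀=f·g: eliminate ⇒ L₀, order ≤ 2·2.
Derive L from L₀ (diff closure).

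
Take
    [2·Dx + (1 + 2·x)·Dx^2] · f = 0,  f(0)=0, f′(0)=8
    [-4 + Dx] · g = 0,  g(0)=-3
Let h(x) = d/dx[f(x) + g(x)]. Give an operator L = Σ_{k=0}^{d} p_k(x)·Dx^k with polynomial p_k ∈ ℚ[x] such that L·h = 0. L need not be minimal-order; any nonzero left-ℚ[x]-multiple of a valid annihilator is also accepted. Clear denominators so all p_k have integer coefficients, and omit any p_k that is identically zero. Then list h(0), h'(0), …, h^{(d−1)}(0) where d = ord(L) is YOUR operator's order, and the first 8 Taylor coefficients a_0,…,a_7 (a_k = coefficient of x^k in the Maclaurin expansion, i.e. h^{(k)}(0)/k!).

f: a_k = 0, 8, -8, 32/3, -16, 128/5, -128/3, 512/7, …
g: a_k = -3, -12, -24, -32, -32, -128/5, -256/15, -1024/105, …
h₀=f+g: left-lcm gives L₀, ord ≤ 3.
h₀' ⇒ L via d/dx closure of L₀.
L = (-32 - 32·x) + (-4 - 32·x - 32·x^2)·Dx + (3 + 10·x + 8·x^2)·Dx^2  (order 2).
h: a_k = -4, -64, -64, -192, 0, -1792/5, 6656/15, -111616/105, …
ICs: h(0) = -4, h′(0) = -64.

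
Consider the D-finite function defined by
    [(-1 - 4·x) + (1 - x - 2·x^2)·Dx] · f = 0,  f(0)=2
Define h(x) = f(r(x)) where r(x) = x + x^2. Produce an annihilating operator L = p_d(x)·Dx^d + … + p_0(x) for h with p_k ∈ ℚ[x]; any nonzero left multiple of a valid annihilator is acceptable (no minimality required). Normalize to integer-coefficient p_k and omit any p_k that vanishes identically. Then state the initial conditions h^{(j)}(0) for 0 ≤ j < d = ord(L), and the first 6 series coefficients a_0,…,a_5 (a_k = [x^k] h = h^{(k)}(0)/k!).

L = (1 + 6·x + 12·x^2 + 8·x^3) + (-1 + x + 3·x^2 + 4·x^3 + 2·x^4)·Dx  (order 1).
h: a_k = 2, 2, 8, 22, 58, 160, …
ICs: h(0) = 2.

f: a_k = 2, 2, 6, 10, 22, 42, …
h₀=f(r): pull back L_f along r ⇒ L₀.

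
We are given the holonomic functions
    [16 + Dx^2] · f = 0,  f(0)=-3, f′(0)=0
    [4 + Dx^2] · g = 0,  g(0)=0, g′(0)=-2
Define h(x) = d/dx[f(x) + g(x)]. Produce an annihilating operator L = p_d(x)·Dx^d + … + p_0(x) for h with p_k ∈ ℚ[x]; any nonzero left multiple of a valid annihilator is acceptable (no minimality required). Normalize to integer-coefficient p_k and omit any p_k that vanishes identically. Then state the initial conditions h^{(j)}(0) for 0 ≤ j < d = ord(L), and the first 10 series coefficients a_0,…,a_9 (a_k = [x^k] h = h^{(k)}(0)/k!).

L = 64 + 20·Dx^2 + Dx^4  (order 4).
h: a_k = -2, 48, 4, -128, -4/3, 512/5, 8/45, -4096/105, -4/315, 8192/945, …
ICs: h(0) = -2, h′(0) = 48, h′′(0) = 8, h′′′(0) = -768.

f: a_k = -3, 0, 24, 0, -32, 0, 256/15, 0, -512/105, 0, …
g: a_k = 0, -2, 0, 4/3, 0, -4/15, 0, 8/315, 0, -4/2835, …
Sum ⇒ L₀ = lclm(L_f,L_g) in ℚ(x)⟨Dx⟩.
Derive L from L₀ (diff closure).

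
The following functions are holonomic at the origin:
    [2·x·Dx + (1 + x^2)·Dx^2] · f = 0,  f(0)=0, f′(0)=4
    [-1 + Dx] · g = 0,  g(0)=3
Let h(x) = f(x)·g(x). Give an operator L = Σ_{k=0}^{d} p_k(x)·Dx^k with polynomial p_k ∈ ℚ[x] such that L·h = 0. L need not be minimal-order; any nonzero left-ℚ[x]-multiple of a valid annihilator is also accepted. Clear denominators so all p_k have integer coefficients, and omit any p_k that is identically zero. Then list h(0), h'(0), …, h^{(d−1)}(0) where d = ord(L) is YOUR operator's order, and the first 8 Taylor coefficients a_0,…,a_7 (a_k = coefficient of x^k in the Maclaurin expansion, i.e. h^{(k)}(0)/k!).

f: a_k = 0, 4, 0, -4/3, 0, 4/5, 0, -4/7, …
g: a_k = 3, 3, 3/2, 1/2, 1/8, 1/40, 1/240, 1/1680, …
f·g: L₀ = L_f ⊗_s L_g, ord ≤ 2·1.
L = (1 - 2·x + x^2) + (-2 + 2·x - 2·x^2)·Dx + (1 + x^2)·Dx^2  (order 2).
h: a_k = 0, 12, 12, 2, -2, 9/10, 11/6, -93/140, …
ICs: h(0) = 0, h′(0) = 12.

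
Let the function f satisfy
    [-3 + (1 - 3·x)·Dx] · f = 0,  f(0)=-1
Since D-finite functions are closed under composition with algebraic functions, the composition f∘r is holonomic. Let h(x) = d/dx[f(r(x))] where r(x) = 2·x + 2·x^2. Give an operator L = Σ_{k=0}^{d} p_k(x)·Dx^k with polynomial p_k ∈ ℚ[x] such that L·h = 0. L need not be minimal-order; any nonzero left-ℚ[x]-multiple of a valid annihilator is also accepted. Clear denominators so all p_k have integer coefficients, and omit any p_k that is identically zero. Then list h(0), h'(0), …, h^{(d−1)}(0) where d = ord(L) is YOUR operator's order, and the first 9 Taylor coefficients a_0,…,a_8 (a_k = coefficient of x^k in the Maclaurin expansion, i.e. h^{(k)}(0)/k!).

L = (14 + 36·x + 36·x^2) + (-1 + 4·x + 18·x^2 + 12·x^3)·Dx  (order 1).
h: a_k = -6, -84, -864, -7920, -68040, -561168, -4499712, -35344512, -273287520, …
ICs: h(0) = -6.

f: a_k = -1, -3, -9, -27, -81, -243, -729, -2187, -6561, …
f∘r: x↦r, Dx↦Dx/r' in L_f ⇒ L₀.
Differentiate: ansatz ord ≤ ord L₀ ⇒ L.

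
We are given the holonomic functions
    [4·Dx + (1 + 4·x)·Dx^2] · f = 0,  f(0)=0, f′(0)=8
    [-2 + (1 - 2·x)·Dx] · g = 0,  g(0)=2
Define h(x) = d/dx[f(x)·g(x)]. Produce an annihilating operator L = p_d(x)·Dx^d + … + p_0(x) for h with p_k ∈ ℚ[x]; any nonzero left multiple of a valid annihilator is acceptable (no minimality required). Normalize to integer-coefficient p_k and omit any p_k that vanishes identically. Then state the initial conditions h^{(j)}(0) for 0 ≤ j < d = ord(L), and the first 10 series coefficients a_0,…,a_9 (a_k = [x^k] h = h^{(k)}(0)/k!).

L = 32 + (-2 + 40·x)·Dx + (-1 - 2·x + 8·x^2)·Dx^2  (order 2).
h: a_k = 16, 0, 256, -1024/3, 9728/3, -43008/5, 227328/5, -5537792/35, 24240128/35, -167280640/63, …
ICs: h(0) = 16, h′(0) = 0.

f: a_k = 0, 8, -16, 128/3, -128, 2048/5, -4096/3, 32768/7, -16384, 524288/9, …
g: a_k = 2, 4, 8, 16, 32, 64, 128, 256, 512, 1024, …
Sym-product of L_f,L_g gives L₀ (≤ ord 2).
Differentiate: ansatz ord ≤ ord L₀ ⇒ L.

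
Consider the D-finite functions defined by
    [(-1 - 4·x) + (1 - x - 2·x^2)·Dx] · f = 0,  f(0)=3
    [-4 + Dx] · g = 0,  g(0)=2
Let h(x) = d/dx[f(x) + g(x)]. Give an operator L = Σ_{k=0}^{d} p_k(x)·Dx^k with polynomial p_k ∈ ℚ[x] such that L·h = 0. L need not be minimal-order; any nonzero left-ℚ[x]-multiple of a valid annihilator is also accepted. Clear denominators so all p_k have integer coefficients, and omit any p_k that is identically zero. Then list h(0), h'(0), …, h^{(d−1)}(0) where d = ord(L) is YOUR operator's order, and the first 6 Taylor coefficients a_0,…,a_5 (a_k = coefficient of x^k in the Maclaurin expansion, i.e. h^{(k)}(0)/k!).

f: a_k = 3, 3, 9, 15, 33, 63, …
g: a_k = 2, 8, 16, 64/3, 64/3, 256/15, …
Sum ⇒ L₀ = lclm(L_f,L_g) in ℚ(x)⟨Dx⟩.
Differentiate: ansatz ord ≤ ord L₀ ⇒ L.
L = (12 + 240·x + 288·x^2 + 768·x^3 + 384·x^4) + (-7 - 56·x - 160·x^2 - 160·x^3 + 160·x^4 + 128·x^5)·Dx + (1 - x + 22·x^2 - 8·x^3 - 64·x^4 - 32·x^5)·Dx^2  (order 2).
h: a_k = 11, 50, 109, 652/3, 1201/3, 12634/15, …
ICs: h(0) = 11, h′(0) = 50.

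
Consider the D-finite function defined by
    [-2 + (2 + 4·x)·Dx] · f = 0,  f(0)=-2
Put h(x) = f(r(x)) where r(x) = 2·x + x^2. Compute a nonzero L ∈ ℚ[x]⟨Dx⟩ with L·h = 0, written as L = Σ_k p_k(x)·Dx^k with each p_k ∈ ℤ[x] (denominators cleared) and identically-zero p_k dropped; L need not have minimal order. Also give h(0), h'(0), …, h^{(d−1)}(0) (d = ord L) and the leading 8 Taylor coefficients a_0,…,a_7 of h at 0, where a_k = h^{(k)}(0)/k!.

L = (-2 - 2·x) + (1 + 4·x + 2·x^2)·Dx  (order 1).
h: a_k = -2, -4, 2, -4, 9, -22, 57, -154, …
ICs: h(0) = -2.

f: a_k = -2, -2, 1, -1, 5/4, -7/4, 21/8, -33/8, …
h₀=f(r): pull back L_f along r ⇒ L₀.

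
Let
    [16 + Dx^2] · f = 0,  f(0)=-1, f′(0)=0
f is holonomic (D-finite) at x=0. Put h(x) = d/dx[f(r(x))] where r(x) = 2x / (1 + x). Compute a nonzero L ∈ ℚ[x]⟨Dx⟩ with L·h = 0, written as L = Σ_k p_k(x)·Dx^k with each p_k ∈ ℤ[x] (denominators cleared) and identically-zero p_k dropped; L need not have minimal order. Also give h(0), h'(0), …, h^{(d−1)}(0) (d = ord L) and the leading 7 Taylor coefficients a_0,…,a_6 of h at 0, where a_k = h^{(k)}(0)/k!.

L = (70 + 12·x + 6·x^2) + (6 + 18·x + 18·x^2 + 6·x^3)·Dx + (1 + 4·x + 6·x^2 + 4·x^3 + x^4)·Dx^2  (order 2).
h: a_k = 0, 64, -192, -896/3, 8320/3, -106432/15, 36288/5, …
ICs: h(0) = 0, h′(0) = 64.

f: a_k = -1, 0, 8, 0, -32/3, 0, 256/45, …
h₀=f(r): pull back L_f along r ⇒ L₀.
Differentiate: ansatz ord ≤ ord L₀ ⇒ L.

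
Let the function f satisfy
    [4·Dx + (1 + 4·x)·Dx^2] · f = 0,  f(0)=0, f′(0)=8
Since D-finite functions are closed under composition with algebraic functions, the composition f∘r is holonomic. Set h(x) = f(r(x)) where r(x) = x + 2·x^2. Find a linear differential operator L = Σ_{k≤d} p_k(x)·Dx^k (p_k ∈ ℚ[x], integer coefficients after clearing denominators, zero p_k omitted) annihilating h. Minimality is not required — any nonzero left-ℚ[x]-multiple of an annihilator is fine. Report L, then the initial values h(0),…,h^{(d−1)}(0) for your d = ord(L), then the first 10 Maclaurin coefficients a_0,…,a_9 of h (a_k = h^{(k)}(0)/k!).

L = (16·x + 32·x^2)·Dx + (1 + 8·x + 24·x^2 + 32·x^3)·Dx^2  (order 2).
h: a_k = 0, 8, 0, -64/3, 64, -512/5, 0, 4096/7, -2048, 32768/9, …
ICs: h(0) = 0, h′(0) = 8.

f: a_k = 0, 8, -16, 128/3, -128, 2048/5, -4096/3, 32768/7, -16384, 524288/9, …
Change of var in L_f (x↦r) gives L₀.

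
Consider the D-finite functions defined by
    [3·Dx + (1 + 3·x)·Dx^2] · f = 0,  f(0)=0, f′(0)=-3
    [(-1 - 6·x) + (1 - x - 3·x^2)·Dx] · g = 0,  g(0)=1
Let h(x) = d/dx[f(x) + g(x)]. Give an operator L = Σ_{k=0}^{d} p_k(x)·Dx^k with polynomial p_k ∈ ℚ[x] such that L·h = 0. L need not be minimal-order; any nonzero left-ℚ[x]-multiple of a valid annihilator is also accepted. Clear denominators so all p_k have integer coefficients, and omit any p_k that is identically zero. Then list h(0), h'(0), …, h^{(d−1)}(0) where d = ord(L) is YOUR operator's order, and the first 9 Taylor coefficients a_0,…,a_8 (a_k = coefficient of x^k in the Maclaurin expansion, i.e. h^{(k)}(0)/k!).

L = (-270 - 1422·x - 3780·x^2 - 2916·x^3 - 2916·x^4) + (-24 - 468·x - 2736·x^2 - 5616·x^3 - 5994·x^4 - 4860·x^5)·Dx + (11 + 79·x + 129·x^2 - 171·x^3 - 783·x^4 - 1377·x^5 - 972·x^6)·Dx^2  (order 2).
h: a_k = -2, 17, -6, 157, -43, 1311, -668, 10625, -9252, …
ICs: h(0) = -2, h′(0) = 17.

f: a_k = 0, -3, 9/2, -9, 81/4, -243/5, 243/2, -2187/7, 6561/8, …
g: a_k = 1, 1, 4, 7, 19, 40, 97, 217, 508, …
Sum ⇒ L₀ = lclm(L_f,L_g) in ℚ(x)⟨Dx⟩.
Derive L from L₀ (diff closure).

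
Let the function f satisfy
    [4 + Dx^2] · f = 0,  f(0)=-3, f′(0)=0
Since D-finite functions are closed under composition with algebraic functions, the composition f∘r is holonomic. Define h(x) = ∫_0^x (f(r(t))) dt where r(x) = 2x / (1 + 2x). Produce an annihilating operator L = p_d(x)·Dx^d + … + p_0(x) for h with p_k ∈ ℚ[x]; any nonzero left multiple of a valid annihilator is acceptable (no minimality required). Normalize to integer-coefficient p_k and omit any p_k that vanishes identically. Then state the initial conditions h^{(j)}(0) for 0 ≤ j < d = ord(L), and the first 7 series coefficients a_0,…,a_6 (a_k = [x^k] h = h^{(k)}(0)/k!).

L = 16·Dx + (4 + 24·x + 48·x^2 + 32·x^3)·Dx^2 + (1 + 8·x + 24·x^2 + 32·x^3 + 16·x^4)·Dx^3  (order 3).
h: a_k = 0, -3, 0, 8, -24, 256/5, -256/3, …
ICs: h(0) = 0, h′(0) = -3, h′′(0) = 0.

f: a_k = -3, 0, 6, 0, -2, 0, 4/15, …
h₀=f(r): pull back L_f along r ⇒ L₀.
∫: right-multiply L₀ by Dx.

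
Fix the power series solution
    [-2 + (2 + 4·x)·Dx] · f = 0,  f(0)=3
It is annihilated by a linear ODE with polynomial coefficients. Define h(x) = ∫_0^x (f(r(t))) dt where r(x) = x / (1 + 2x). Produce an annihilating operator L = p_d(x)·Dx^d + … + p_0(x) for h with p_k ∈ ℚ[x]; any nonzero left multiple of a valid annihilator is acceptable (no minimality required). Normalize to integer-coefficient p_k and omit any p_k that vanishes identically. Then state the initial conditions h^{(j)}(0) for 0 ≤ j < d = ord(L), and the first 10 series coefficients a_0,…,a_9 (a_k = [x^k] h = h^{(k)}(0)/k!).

L = -Dx + (1 + 6·x + 8·x^2)·Dx^2  (order 2).
h: a_k = 0, 3, 3/2, -5/2, 39/8, -423/40, 399/16, -7059/112, 21615/128, -182461/384, …
ICs: h(0) = 0, h′(0) = 3.

f: a_k = 3, 3, -3/2, 3/2, -15/8, 21/8, -63/16, 99/16, -1287/128, 2145/128, …
f∘r: x↦r, Dx↦Dx/r' in L_f ⇒ L₀.
Integrate: L := L₀·Dx.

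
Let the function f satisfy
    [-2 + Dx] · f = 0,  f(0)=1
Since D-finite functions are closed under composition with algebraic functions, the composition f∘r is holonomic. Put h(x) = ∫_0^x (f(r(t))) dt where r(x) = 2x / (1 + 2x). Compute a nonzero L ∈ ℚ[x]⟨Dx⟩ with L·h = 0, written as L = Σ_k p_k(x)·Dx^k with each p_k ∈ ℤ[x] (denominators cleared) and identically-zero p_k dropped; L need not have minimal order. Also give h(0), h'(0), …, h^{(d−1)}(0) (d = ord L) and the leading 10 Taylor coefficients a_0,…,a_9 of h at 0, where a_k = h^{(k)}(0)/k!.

L = -4·Dx + (1 + 4·x + 4·x^2)·Dx^2  (order 2).
h: a_k = 0, 1, 2, 0, -4/3, 32/15, -32/15, 256/315, 160/63, -8192/945, …
ICs: h(0) = 0, h′(0) = 1.

f: a_k = 1, 2, 2, 4/3, 2/3, 4/15, 4/45, 8/315, 2/315, 4/2835, …
Substitute x→r, Dx→(1/r')Dx; clear ⇒ L₀.
Integrate: L := L₀·Dx.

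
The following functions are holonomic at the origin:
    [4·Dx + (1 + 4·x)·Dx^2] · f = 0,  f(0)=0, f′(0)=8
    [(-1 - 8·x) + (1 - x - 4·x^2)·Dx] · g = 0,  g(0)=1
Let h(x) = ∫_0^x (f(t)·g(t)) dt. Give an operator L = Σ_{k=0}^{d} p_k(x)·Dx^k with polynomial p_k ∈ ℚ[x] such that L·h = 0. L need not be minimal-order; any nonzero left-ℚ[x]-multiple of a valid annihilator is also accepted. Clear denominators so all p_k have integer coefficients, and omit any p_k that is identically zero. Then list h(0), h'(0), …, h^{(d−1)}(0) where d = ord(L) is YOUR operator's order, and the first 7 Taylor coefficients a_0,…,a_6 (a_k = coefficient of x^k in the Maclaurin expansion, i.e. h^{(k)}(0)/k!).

f: a_k = 0, 8, -16, 128/3, -128, 2048/5, -4096/3, …
g: a_k = 1, 1, 5, 9, 29, 65, 181, …
f·g: L₀ = L_f ⊗_s L_g, ord ≤ 2·1.
∫: right-multiply L₀ by Dx.
L = (12 + 64·x)·Dx + (-2 + 28·x + 80·x^2)·Dx^2 + (-1 - 3·x + 8·x^2 + 16·x^3)·Dx^3  (order 3).
h: a_k = 0, 0, 4, -8/3, 50/3, -56/3, 4372/45, …
ICs: h(0) = 0, h′(0) = 0, h′′(0) = 8.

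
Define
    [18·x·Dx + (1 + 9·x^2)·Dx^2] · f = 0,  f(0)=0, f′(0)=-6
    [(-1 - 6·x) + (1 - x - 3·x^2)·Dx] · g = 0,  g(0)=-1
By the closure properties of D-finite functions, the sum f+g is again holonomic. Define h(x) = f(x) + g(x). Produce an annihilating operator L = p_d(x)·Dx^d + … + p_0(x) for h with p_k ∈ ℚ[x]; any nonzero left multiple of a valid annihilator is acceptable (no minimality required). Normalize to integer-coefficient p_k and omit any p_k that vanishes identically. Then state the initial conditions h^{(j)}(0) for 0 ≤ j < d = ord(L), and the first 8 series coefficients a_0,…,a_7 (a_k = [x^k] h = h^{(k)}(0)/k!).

f: a_k = 0, -6, 0, 18, 0, -486/5, 0, 4374/7, …
g: a_k = -1, -1, -4, -7, -19, -40, -97, -217, …
L₀ := lclm(L_f,L_g); ord L₀ ≤ 2+1.
L = (72 - 288·x - 4428·x^2 - 9720·x^3 - 33534·x^4 - 13122·x^6)·Dx + (-30 - 180·x - 144·x^2 - 1728·x^3 - 9153·x^4 - 23814·x^5 - 2187·x^6 - 13122·x^7)·Dx^2 + (4 + 14·x + 114·x^2 - 36·x^3 + 459·x^4 - 1539·x^5 - 2430·x^6 - 729·x^7 - 2187·x^8)·Dx^3  (order 3).
h: a_k = -1, -7, -4, 11, -19, -686/5, -97, 2855/7, …
ICs: h(0) = -1, h′(0) = -7, h′′(0) = -8.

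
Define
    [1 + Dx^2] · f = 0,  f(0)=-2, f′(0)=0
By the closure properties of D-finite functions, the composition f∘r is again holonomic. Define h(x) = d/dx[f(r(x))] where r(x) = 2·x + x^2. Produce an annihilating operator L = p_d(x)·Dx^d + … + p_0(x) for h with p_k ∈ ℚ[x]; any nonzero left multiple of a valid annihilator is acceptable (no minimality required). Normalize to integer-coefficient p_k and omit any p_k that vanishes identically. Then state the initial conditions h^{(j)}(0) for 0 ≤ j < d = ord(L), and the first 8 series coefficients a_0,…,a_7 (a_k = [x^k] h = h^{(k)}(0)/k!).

f: a_k = -2, 0, 1, 0, -1/12, 0, 1/360, 0, …
f∘r: x↦r, Dx↦Dx/r' in L_f ⇒ L₀.
h₀' ⇒ L via d/dx closure of L₀.
L = (7 + 16·x + 24·x^2 + 16·x^3 + 4·x^4) + (-3 - 3·x)·Dx + (1 + 2·x + x^2)·Dx^2  (order 2).
h: a_k = 0, 8, 12, -4/3, -40/3, -164/15, -14/15, 1438/315, …
ICs: h(0) = 0, h′(0) = 8.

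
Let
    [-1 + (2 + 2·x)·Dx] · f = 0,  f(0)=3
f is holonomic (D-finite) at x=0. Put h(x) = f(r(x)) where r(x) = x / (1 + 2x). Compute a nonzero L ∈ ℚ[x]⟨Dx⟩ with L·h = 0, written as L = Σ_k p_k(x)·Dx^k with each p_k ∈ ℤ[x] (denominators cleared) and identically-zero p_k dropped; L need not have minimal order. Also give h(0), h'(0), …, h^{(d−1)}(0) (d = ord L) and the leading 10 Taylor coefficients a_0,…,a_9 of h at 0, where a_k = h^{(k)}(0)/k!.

L = -1 + (2 + 10·x + 12·x^2)·Dx  (order 1).
h: a_k = 3, 3/2, -27/8, 123/16, -2271/128, 10629/256, -100935/1024, 486315/2048, -19021095/32768, 94339905/65536, …
ICs: h(0) = 3.

f: a_k = 3, 3/2, -3/8, 3/16, -15/128, 21/256, -63/1024, 99/2048, -1287/32768, 2145/65536, …
Change of var in L_f (x↦r) gives L₀.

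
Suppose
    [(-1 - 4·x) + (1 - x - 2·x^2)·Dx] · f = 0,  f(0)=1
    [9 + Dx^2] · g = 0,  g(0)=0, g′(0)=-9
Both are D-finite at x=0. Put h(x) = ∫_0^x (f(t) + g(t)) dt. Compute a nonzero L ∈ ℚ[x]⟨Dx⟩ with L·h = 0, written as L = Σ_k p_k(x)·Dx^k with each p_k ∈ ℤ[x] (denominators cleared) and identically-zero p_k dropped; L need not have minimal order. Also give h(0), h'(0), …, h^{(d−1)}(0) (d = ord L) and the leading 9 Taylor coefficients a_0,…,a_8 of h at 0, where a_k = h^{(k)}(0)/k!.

L = (117 + 486·x + 135·x^2 + 360·x^3 + 540·x^4 + 432·x^5)·Dx + (-45 + 63·x + 81·x^2 - 153·x^3 - 18·x^4 + 324·x^5 + 216·x^6)·Dx^2 + (13 + 54·x + 15·x^2 + 40·x^3 + 60·x^4 + 48·x^5)·Dx^3 + (-5 + 7·x + 9·x^2 - 17·x^3 - 2·x^4 + 36·x^5 + 24·x^6)·Dx^4  (order 4).
h: a_k = 0, 1, -4, 1, 37/8, 11/5, 199/80, 43/7, 48329/4480, …
ICs: h(0) = 0, h′(0) = 1, h′′(0) = -8, h′′′(0) = 6.

f: a_k = 1, 1, 3, 5, 11, 21, 43, 85, 171, …
g: a_k = 0, -9, 0, 27/2, 0, -243/40, 0, 729/560, 0, …
f+g: L₀ = lclm(L_f,L_g), ord ≤ 1+2.
∫: right-multiply L₀ by Dx.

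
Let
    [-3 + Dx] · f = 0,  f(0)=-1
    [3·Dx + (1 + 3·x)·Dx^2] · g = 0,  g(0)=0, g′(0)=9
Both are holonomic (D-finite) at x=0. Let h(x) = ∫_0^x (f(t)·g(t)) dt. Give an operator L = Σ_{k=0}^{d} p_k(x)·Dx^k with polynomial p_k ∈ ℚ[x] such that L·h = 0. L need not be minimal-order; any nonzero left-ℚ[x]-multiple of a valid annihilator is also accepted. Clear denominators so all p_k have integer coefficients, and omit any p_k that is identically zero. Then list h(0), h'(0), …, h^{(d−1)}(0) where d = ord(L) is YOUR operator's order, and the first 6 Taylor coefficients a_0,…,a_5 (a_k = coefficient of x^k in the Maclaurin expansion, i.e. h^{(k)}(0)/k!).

L = 27·x·Dx + (-3 - 18·x)·Dx^2 + (1 + 3·x)·Dx^3  (order 3).
h: a_k = 0, 0, -9/2, -9/2, -27/4, 0, …
ICs: h(0) = 0, h′(0) = 0, h′′(0) = -9.

f: a_k = -1, -3, -9/2, -9/2, -27/8, -81/40, …
g: a_k = 0, 9, -27/2, 27, -243/4, 729/5, …
h₀=f·g: eliminate ⇒ L₀, order ≤ 1·2.
Integrate: L := L₀·Dx.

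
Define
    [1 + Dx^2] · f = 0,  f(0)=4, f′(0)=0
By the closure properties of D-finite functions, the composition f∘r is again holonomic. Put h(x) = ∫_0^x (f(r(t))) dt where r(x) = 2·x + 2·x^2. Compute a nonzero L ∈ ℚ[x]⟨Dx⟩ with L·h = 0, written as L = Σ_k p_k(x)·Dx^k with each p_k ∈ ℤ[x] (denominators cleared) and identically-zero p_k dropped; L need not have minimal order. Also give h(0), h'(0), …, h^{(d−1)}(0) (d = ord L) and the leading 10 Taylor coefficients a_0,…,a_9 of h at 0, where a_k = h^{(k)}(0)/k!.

L = (4 + 24·x + 48·x^2 + 32·x^3)·Dx - 2·Dx^2 + (1 + 2·x)·Dx^3  (order 3).
h: a_k = 0, 4, 0, -8/3, -4, -16/15, 16/9, 704/315, 16/15, -832/2835, …
ICs: h(0) = 0, h′(0) = 4, h′′(0) = 0.

f: a_k = 4, 0, -2, 0, 1/6, 0, -1/180, 0, 1/10080, 0, …
L₀ from L_f via x↦r, Dx↦r'^{-1}Dx.
∫: right-multiply L₀ by Dx.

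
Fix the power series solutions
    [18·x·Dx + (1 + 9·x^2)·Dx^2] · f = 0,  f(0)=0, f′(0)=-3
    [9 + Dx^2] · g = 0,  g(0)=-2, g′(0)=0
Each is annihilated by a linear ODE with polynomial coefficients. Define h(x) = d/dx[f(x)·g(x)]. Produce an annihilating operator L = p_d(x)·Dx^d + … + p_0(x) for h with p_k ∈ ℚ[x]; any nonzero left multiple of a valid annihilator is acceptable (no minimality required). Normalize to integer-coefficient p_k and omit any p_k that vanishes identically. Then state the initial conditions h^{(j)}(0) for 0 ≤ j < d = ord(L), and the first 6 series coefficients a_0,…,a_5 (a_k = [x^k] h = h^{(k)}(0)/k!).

L = (8910 + 214326·x^2 + 3024621·x^4 + 5668704·x^6 + 6377292·x^8 + 9565938·x^10 + 43046721·x^12) + (5508·x + 207036·x^3 + 1837080·x^5 + 4723920·x^7 + 10628820·x^9 + 19131876·x^11)·Dx + (1080 + 27540·x^2 + 389286·x^4 + 971028·x^6 + 1889568·x^8 + 4251528·x^10 + 9565938·x^12)·Dx^2 + (612·x + 23004·x^3 + 204120·x^5 + 524880·x^7 + 1180980·x^9 + 2125764·x^11)·Dx^3 + (10 + 414·x^2 + 5913·x^4 + 37908·x^6 + 131220·x^8 + 354294·x^10 + 531441·x^12)·Dx^4  (order 4).
h: a_k = 6, 0, -135, 0, 3969/4, 0, …
ICs: h(0) = 6, h′(0) = 0, h′′(0) = -270, h′′′(0) = 0.

f: a_k = 0, -3, 0, 9, 0, -243/5, …
g: a_k = -2, 0, 9, 0, -27/4, 0, …
f·g: L₀ = L_f ⊗_s L_g, ord ≤ 2·2.
h₀' ⇒ L via d/dx closure of L₀.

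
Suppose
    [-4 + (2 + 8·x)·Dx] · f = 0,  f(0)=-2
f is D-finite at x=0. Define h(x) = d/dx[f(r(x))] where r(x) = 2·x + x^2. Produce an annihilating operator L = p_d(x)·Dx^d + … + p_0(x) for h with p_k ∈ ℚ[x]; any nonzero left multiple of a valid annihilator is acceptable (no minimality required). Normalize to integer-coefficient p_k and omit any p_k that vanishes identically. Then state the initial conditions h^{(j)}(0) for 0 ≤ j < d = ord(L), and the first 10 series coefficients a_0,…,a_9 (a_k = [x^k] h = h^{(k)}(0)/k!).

f: a_k = -2, -4, 4, -8, 20, -56, 168, -528, 1716, -5720, …
Substitute x→r, Dx→(1/r')Dx; clear ⇒ L₀.
Differentiate: ansatz ord ≤ ord L₀ ⇒ L.
L = -3 + (-1 - 9·x - 12·x^2 - 4·x^3)·Dx  (order 1).
h: a_k = -8, 24, -144, 912, -6000, 40464, -277536, 1926816, -13499568, 95252880, …
ICs: h(0) = -8.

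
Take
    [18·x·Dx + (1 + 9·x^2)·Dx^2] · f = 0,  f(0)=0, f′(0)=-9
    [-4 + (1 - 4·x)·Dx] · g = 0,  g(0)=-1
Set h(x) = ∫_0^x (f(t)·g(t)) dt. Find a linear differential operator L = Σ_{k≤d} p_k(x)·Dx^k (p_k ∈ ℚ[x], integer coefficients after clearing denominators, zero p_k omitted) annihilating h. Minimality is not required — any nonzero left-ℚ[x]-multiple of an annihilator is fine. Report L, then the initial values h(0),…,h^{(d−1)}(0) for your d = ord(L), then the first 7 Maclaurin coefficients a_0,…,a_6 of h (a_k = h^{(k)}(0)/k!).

f: a_k = 0, -9, 0, 27, 0, -729/5, 0, …
g: a_k = -1, -4, -16, -64, -256, -1024, -4096, …
L₀ := L_f ⊗_s L_g (sym. prod.), ord ≤ 2.
h=∫₀ˣh₀: take L = L₀·Dx.
L = 72·x·Dx + (8 - 18·x + 144·x^2)·Dx^2 + (-1 + 4·x - 9·x^2 + 36·x^3)·Dx^3  (order 3).
h: a_k = 0, 0, 9/2, 12, 117/4, 468/5, 3363/10, …
ICs: h(0) = 0, h′(0) = 0, h′′(0) = 9.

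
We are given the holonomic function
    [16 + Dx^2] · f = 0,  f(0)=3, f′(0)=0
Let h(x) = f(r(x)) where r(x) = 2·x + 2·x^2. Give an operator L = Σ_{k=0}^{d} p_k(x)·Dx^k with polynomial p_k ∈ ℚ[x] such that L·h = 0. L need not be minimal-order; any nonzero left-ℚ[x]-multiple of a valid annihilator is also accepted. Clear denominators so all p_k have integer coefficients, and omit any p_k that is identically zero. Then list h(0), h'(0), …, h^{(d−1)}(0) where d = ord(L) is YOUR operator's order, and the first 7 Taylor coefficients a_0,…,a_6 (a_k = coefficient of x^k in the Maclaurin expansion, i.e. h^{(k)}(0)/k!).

f: a_k = 3, 0, -24, 0, 32, 0, -256/15, …
L₀ from L_f via x↦r, Dx↦r'^{-1}Dx.
L = (64 + 384·x + 768·x^2 + 512·x^3) - 2·Dx + (1 + 2·x)·Dx^2  (order 2).
h: a_k = 3, 0, -96, -192, 416, 2048, 29696/15, …
ICs: h(0) = 3, h′(0) = 0.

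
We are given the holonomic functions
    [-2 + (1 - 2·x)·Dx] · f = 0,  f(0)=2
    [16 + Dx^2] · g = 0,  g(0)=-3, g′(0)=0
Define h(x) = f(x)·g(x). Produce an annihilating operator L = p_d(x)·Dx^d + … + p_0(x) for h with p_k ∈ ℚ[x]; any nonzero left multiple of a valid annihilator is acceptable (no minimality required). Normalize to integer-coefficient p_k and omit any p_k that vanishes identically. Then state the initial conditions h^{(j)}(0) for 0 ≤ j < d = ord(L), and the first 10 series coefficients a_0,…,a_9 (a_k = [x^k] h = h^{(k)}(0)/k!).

f: a_k = 2, 4, 8, 16, 32, 64, 128, 256, 512, 1024, …
g: a_k = -3, 0, 24, 0, -32, 0, 256/15, 0, -512/105, 0, …
L₀ := L_f ⊗_s L_g (sym. prod.), ord ≤ 2.
L = (-16 + 32·x) + 4·Dx + (-1 + 2·x)·Dx^2  (order 2).
h: a_k = -6, -12, 24, 48, 32, 64, 2432/15, 4864/15, 67072/105, 134144/105, …
ICs: h(0) = -6, h′(0) = -12.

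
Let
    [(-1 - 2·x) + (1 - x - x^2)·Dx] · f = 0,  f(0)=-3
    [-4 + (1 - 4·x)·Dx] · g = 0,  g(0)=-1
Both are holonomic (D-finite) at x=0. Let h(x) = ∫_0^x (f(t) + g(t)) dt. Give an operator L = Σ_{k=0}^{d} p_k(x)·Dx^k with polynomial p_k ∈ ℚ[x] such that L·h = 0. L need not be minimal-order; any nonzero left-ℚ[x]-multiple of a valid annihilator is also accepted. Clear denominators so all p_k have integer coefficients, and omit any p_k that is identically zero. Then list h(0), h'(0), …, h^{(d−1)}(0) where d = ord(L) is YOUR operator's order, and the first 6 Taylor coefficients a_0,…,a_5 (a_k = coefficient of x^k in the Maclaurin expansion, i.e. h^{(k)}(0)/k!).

L = (-16 - 72·x + 24·x^2 - 32·x^3)·Dx + (28 - 38·x - 54·x^2 + 16·x^3 - 64·x^4)·Dx^2 + (-3 + 17·x - 23·x^2 + 14·x^3 - 4·x^4 - 16·x^5)·Dx^3  (order 3).
h: a_k = 0, -4, -7/2, -22/3, -73/4, -271/5, …
ICs: h(0) = 0, h′(0) = -4, h′′(0) = -7.

f: a_k = -3, -3, -6, -9, -15, -24, …
g: a_k = -1, -4, -16, -64, -256, -1024, …
h₀=f+g: left-lcm gives L₀, ord ≤ 2.
h=∫₀ˣh₀: take L = L₀·Dx.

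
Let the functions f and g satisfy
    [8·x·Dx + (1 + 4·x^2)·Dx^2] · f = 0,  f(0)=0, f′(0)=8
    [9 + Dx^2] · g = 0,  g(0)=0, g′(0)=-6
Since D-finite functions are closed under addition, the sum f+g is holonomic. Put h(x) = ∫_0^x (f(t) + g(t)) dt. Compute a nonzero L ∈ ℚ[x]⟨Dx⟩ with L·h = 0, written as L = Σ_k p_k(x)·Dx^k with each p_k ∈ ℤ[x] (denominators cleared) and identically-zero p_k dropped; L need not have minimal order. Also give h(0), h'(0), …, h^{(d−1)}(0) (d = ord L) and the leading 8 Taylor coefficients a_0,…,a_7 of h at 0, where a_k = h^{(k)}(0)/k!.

f: a_k = 0, 8, 0, -32/3, 0, 128/5, 0, -512/7, …
g: a_k = 0, -6, 0, 9, 0, -81/20, 0, 243/280, …
Sum ⇒ L₀ = lclm(L_f,L_g) in ℚ(x)⟨Dx⟩.
∫: right-multiply L₀ by Dx.
L = (-2808·x + 19008·x^3 + 10368·x^5)·Dx^2 + (9 + 1548·x^2 + 7344·x^4 + 5184·x^6)·Dx^3 + (-312·x + 2112·x^3 + 1152·x^5)·Dx^4 + (1 + 172·x^2 + 816·x^4 + 576·x^6)·Dx^5  (order 5).
h: a_k = 0, 0, 1, 0, -5/12, 0, 431/120, 0, …
ICs: h(0) = 0, h′(0) = 0, h′′(0) = 2, h′′′(0) = 0, h′′′′(0) = -10.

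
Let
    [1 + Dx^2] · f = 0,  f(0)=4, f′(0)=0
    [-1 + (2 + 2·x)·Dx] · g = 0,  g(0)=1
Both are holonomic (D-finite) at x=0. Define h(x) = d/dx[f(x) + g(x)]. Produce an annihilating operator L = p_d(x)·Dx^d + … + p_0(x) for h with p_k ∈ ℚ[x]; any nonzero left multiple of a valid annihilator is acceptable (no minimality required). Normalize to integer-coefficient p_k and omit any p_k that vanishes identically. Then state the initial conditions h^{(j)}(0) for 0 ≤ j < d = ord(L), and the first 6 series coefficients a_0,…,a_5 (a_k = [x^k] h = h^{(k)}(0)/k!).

L = (-19 - 8·x - 4·x^2) + (-14 - 30·x - 24·x^2 - 8·x^3)·Dx + (-19 - 8·x - 4·x^2)·Dx^2 + (-14 - 30·x - 24·x^2 - 8·x^3)·Dx^3  (order 3).
h: a_k = 1/2, -17/4, 3/16, 49/96, 35/256, -1201/7680, …
ICs: h(0) = 1/2, h′(0) = -17/4, h′′(0) = 3/8.

f: a_k = 4, 0, -2, 0, 1/6, 0, …
g: a_k = 1, 1/2, -1/8, 1/16, -5/128, 7/256, …
Sum ⇒ L₀ = lclm(L_f,L_g) in ℚ(x)⟨Dx⟩.
Derive L from L₀ (diff closure).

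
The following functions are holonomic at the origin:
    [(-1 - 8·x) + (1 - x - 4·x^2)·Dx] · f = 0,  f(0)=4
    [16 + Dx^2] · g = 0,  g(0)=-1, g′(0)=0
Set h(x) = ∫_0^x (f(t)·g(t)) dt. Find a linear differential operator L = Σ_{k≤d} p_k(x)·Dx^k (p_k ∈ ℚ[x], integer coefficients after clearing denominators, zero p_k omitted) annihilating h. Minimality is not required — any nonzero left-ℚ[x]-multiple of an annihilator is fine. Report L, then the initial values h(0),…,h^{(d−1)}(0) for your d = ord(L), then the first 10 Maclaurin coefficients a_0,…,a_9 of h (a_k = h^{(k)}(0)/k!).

f: a_k = 4, 4, 20, 36, 116, 260, 724, 1764, 4660, 11716, …
g: a_k = -1, 0, 8, 0, -32/3, 0, 256/45, 0, -512/315, 0, …
Product ⇒ symmetric product L₀, ord ≤ 2.
∫: right-multiply L₀ by Dx.
L = (-8 + 16·x + 64·x^2)·Dx + (2 + 16·x)·Dx^2 + (-1 + x + 4·x^2)·Dx^3  (order 3).
h: a_k = 0, -4, -2, 4, -1, 4/15, -22/9, 604/315, -509/90, 68/315, …
ICs: h(0) = 0, h′(0) = -4, h′′(0) = -4.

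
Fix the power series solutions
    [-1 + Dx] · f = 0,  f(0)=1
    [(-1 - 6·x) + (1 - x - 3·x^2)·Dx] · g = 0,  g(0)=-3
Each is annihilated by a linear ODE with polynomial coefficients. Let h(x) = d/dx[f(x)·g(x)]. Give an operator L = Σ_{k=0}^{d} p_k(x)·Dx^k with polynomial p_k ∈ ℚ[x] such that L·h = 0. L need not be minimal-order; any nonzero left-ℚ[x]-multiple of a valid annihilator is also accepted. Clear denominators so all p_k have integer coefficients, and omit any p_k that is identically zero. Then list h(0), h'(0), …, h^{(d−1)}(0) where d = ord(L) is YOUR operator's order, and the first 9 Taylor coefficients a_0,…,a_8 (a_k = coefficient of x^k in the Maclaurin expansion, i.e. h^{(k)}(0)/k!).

f: a_k = 1, 1, 1/2, 1/6, 1/24, 1/120, 1/720, 1/5040, 1/40320, …
g: a_k = -3, -3, -12, -21, -57, -120, -291, -651, -1524, …
Product ⇒ symmetric product L₀, ord ≤ 1.
h=h₀': d/dx-closure on L₀ ⇒ L.
L = (11 + 26·x + 31·x^2 - 30·x^3 + 9·x^4) + (-2 - 3·x + 14·x^2 + 12·x^3 - 9·x^4)·Dx  (order 1).
h: a_k = -6, -33, -105, -677/2, -3793/4, -106447/40, -850483/120, -6298165/336, -325413041/6720, …
ICs: h(0) = -6.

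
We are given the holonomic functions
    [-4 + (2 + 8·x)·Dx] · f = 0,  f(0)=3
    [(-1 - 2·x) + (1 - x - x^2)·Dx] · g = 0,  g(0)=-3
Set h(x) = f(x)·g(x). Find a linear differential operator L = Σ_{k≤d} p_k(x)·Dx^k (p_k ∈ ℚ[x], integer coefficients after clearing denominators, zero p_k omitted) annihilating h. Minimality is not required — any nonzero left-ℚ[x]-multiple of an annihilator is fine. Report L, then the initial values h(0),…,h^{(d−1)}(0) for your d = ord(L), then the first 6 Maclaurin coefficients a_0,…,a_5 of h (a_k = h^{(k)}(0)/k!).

L = (3 + 4·x + 6·x^2) + (-1 - 3·x + 5·x^2 + 4·x^3)·Dx  (order 1).
h: a_k = -9, -27, -18, -81, -9, -342, …
ICs: h(0) = -9.

f: a_k = 3, 6, -6, 12, -30, 84, …
g: a_k = -3, -3, -6, -9, -15, -24, …
f·g: L₀ = L_f ⊗_s L_g, ord ≤ 1·1.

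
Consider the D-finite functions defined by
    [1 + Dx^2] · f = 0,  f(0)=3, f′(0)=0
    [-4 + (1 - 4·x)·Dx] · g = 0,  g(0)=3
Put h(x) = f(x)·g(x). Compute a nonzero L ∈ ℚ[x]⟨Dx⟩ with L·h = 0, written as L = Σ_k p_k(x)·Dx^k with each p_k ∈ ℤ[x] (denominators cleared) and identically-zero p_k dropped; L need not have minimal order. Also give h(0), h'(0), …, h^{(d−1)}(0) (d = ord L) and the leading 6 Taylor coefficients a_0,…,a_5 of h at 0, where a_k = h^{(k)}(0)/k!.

L = (-1 + 4·x) + 8·Dx + (-1 + 4·x)·Dx^2  (order 2).
h: a_k = 9, 36, 279/2, 558, 17859/8, 17859/2, …
ICs: h(0) = 9, h′(0) = 36.

f: a_k = 3, 0, -3/2, 0, 1/8, 0, …
g: a_k = 3, 12, 48, 192, 768, 3072, …
f·g: L₀ = L_f ⊗_s L_g, ord ≤ 2·1.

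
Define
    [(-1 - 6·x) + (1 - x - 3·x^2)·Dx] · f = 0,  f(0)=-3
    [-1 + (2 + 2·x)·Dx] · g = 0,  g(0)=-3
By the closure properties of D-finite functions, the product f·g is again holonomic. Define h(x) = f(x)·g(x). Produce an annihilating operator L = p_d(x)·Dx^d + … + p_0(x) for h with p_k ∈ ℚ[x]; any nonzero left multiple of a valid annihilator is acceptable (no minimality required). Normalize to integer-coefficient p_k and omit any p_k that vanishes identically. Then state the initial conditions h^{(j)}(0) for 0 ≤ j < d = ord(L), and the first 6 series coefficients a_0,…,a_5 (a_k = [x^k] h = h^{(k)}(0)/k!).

f: a_k = -3, -3, -12, -21, -57, -120, …
g: a_k = -3, -3/2, 3/8, -3/16, 15/128, -21/256, …
Product ⇒ symmetric product L₀, ord ≤ 1.
L = (3 + 13·x + 9·x^2) + (-2 + 8·x^2 + 6·x^3)·Dx  (order 1).
h: a_k = 9, 27/2, 315/8, 1287/16, 25371/128, 112581/256, …
ICs: h(0) = 9.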